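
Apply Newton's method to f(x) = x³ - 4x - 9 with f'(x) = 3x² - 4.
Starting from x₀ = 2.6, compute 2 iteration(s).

f(x) = x³ - 4x - 9
f'(x) = 3x² - 4
x₀ = 2.6

Newton-Raphson formula: x_{n+1} = x_n - f(x_n)/f'(x_n)

Iteration 1:
  f(2.600000) = -1.824000
  f'(2.600000) = 16.280000
  x_1 = 2.600000 - (-1.824000)/16.280000 = 2.712039
Iteration 2:
  f(2.712039) = 0.099318
  f'(2.712039) = 18.065472
  x_2 = 2.712039 - 0.099318/18.065472 = 2.706542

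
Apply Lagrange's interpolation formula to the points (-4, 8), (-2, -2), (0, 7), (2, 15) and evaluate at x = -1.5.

Lagrange interpolation formula:
P(x) = Σ yᵢ × Lᵢ(x)
where Lᵢ(x) = Π_{j≠i} (x - xⱼ)/(xᵢ - xⱼ)

L_0(-1.5) = (-1.5 - (-2))/(-4 - (-2)) × (-1.5 - 0)/(-4 - 0) × (-1.5 - 2)/(-4 - 2) = -0.054688
L_1(-1.5) = (-1.5 - (-4))/(-2 - (-4)) × (-1.5 - 0)/(-2 - 0) × (-1.5 - 2)/(-2 - 2) = 0.820312
L_2(-1.5) = (-1.5 - (-4))/(0 - (-4)) × (-1.5 - (-2))/(0 - (-2)) × (-1.5 - 2)/(0 - 2) = 0.273438
L_3(-1.5) = (-1.5 - (-4))/(2 - (-4)) × (-1.5 - (-2))/(2 - (-2)) × (-1.5 - 0)/(2 - 0) = -0.039062

P(-1.5) = 8×L_0(-1.5) + (-2)×L_1(-1.5) + 7×L_2(-1.5) + 15×L_3(-1.5)
P(-1.5) = -0.750000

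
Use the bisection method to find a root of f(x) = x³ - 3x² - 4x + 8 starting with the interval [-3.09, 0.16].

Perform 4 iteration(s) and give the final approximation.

f(x) = x³ - 3x² - 4x + 8
Initial interval: [-3.09, 0.16]

Iteration 1:
  c_1 = (-3.090000 + 0.160000)/2 = -1.465000
  f(c_1) = f(-1.465000) = 4.277105
  f(a) × f(c) < 0, new interval: [-3.090000, -1.465000]
Iteration 2:
  c_2 = (-3.090000 + (-1.465000))/2 = -2.277500
  f(c_2) = f(-2.277500) = -10.264425
  f(a) × f(c) ≥ 0, new interval: [-2.277500, -1.465000]
Iteration 3:
  c_3 = (-2.277500 + (-1.465000))/2 = -1.871250
  f(c_3) = f(-1.871250) = -1.572055
  f(a) × f(c) ≥ 0, new interval: [-1.871250, -1.465000]
Iteration 4:
  c_4 = (-1.871250 + (-1.465000))/2 = -1.668125
  f(c_4) = f(-1.668125) = 1.682784
  f(a) × f(c) < 0, new interval: [-1.871250, -1.668125]

After 4 iteration(s), the approximation is c_4 = -1.668125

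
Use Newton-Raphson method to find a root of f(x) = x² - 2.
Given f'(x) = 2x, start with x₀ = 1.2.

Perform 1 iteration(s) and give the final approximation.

f(x) = x² - 2
f'(x) = 2x
x₀ = 1.2

Newton-Raphson formula: x_{n+1} = x_n - f(x_n)/f'(x_n)

Iteration 1:
  f(1.200000) = -0.560000
  f'(1.200000) = 2.400000
  x_1 = 1.200000 - (-0.560000)/2.400000 = 1.433333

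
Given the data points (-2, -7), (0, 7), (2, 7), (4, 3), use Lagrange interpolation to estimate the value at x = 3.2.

Lagrange interpolation formula:
P(x) = Σ yᵢ × Lᵢ(x)
where Lᵢ(x) = Π_{j≠i} (x - xⱼ)/(xᵢ - xⱼ)

L_0(3.2) = (3.2 - 0)/(-2 - 0) × (3.2 - 2)/(-2 - 2) × (3.2 - 4)/(-2 - 4) = 0.064000
L_1(3.2) = (3.2 - (-2))/(0 - (-2)) × (3.2 - 2)/(0 - 2) × (3.2 - 4)/(0 - 4) = -0.312000
L_2(3.2) = (3.2 - (-2))/(2 - (-2)) × (3.2 - 0)/(2 - 0) × (3.2 - 4)/(2 - 4) = 0.832000
L_3(3.2) = (3.2 - (-2))/(4 - (-2)) × (3.2 - 0)/(4 - 0) × (3.2 - 2)/(4 - 2) = 0.416000

P(3.2) = (-7)×L_0(3.2) + 7×L_1(3.2) + 7×L_2(3.2) + 3×L_3(3.2)
P(3.2) = 4.440000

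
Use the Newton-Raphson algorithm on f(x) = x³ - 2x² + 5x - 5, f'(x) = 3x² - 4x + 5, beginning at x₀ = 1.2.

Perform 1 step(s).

f(x) = x³ - 2x² + 5x - 5
f'(x) = 3x² - 4x + 5
x₀ = 1.2

Newton-Raphson formula: x_{n+1} = x_n - f(x_n)/f'(x_n)

Iteration 1:
  f(1.200000) = -0.152000
  f'(1.200000) = 4.520000
  x_1 = 1.200000 - (-0.152000)/4.520000 = 1.233628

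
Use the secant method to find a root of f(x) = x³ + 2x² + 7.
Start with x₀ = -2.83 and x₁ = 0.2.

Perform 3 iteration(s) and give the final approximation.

f(x) = x³ + 2x² + 7
x₀ = -2.83, x₁ = 0.2

Secant formula: x_{n+1} = x_n - f(x_n)(x_n - x_{n-1})/(f(x_n) - f(x_{n-1}))

Iteration 1:
  f(-2.830000) = 0.352613
  f(0.200000) = 7.088000
  x_2 = 0.200000 - 7.088000×(0.200000 - (-2.830000))/(7.088000 - 0.352613)
       = -2.988627
Iteration 2:
  f(0.200000) = 7.088000
  f(-2.988627) = -1.830316
  x_3 = -2.988627 - (-1.830316)×(-2.988627 - 0.200000)/(-1.830316 - 7.088000)
       = -2.334222
Iteration 3:
  f(-2.988627) = -1.830316
  f(-2.334222) = 5.178961
  x_4 = -2.334222 - 5.178961×(-2.334222 - (-2.988627))/(5.178961 - (-1.830316))
       = -2.817744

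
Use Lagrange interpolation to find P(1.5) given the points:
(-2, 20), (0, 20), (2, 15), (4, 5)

Lagrange interpolation formula:
P(x) = Σ yᵢ × Lᵢ(x)
where Lᵢ(x) = Π_{j≠i} (x - xⱼ)/(xᵢ - xⱼ)

L_0(1.5) = (1.5 - 0)/(-2 - 0) × (1.5 - 2)/(-2 - 2) × (1.5 - 4)/(-2 - 4) = -0.039062
L_1(1.5) = (1.5 - (-2))/(0 - (-2)) × (1.5 - 2)/(0 - 2) × (1.5 - 4)/(0 - 4) = 0.273438
L_2(1.5) = (1.5 - (-2))/(2 - (-2)) × (1.5 - 0)/(2 - 0) × (1.5 - 4)/(2 - 4) = 0.820312
L_3(1.5) = (1.5 - (-2))/(4 - (-2)) × (1.5 - 0)/(4 - 0) × (1.5 - 2)/(4 - 2) = -0.054688

P(1.5) = 20×L_0(1.5) + 20×L_1(1.5) + 15×L_2(1.5) + 5×L_3(1.5)
P(1.5) = 16.718750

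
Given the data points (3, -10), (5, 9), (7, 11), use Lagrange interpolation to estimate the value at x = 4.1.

Lagrange interpolation formula:
P(x) = Σ yᵢ × Lᵢ(x)
where Lᵢ(x) = Π_{j≠i} (x - xⱼ)/(xᵢ - xⱼ)

L_0(4.1) = (4.1 - 5)/(3 - 5) × (4.1 - 7)/(3 - 7) = 0.326250
L_1(4.1) = (4.1 - 3)/(5 - 3) × (4.1 - 7)/(5 - 7) = 0.797500
L_2(4.1) = (4.1 - 3)/(7 - 3) × (4.1 - 5)/(7 - 5) = -0.123750

P(4.1) = (-10)×L_0(4.1) + 9×L_1(4.1) + 11×L_2(4.1)
P(4.1) = 2.553750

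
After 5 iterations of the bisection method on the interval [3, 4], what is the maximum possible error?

Bisection error bound: |error| ≤ (b-a)/2^n
|error| ≤ (4 - 3)/2^5 = 1/2^5
|error| ≤ 0.0312500000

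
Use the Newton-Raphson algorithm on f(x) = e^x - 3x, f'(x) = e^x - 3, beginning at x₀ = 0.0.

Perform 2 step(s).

f(x) = e^x - 3x
f'(x) = e^x - 3
x₀ = 0.0

Newton-Raphson formula: x_{n+1} = x_n - f(x_n)/f'(x_n)

Iteration 1:
  f(0.000000) = 1.000000
  f'(0.000000) = -2.000000
  x_1 = 0.000000 - 1.000000/(-2.000000) = 0.500000
Iteration 2:
  f(0.500000) = 0.148721
  f'(0.500000) = -1.351279
  x_2 = 0.500000 - 0.148721/(-1.351279) = 0.610060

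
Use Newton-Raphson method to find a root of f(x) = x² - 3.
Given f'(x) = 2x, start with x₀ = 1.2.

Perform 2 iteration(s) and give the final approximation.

f(x) = x² - 3
f'(x) = 2x
x₀ = 1.2

Newton-Raphson formula: x_{n+1} = x_n - f(x_n)/f'(x_n)

Iteration 1:
  f(1.200000) = -1.560000
  f'(1.200000) = 2.400000
  x_1 = 1.200000 - (-1.560000)/2.400000 = 1.850000
Iteration 2:
  f(1.850000) = 0.422500
  f'(1.850000) = 3.700000
  x_2 = 1.850000 - 0.422500/3.700000 = 1.735811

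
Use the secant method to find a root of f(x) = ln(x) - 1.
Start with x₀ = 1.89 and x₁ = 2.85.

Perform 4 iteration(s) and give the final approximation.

f(x) = ln(x) - 1
x₀ = 1.89, x₁ = 2.85

Secant formula: x_{n+1} = x_n - f(x_n)(x_n - x_{n-1})/(f(x_n) - f(x_{n-1}))

Iteration 1:
  f(1.890000) = -0.363423
  f(2.850000) = 0.047319
  x_2 = 2.850000 - 0.047319×(2.850000 - 1.890000)/(0.047319 - (-0.363423))
       = 2.739405
Iteration 2:
  f(2.850000) = 0.047319
  f(2.739405) = 0.007741
  x_3 = 2.739405 - 0.007741×(2.739405 - 2.850000)/(0.007741 - 0.047319)
       = 2.717775
Iteration 3:
  f(2.739405) = 0.007741
  f(2.717775) = -0.000187
  x_4 = 2.717775 - (-0.000187)×(2.717775 - 2.739405)/(-0.000187 - 0.007741)
       = 2.718284
Iteration 4:
  f(2.717775) = -0.000187
  f(2.718284) = 0.000001
  x_5 = 2.718284 - 0.000001×(2.718284 - 2.717775)/(0.000001 - (-0.000187))
       = 2.718282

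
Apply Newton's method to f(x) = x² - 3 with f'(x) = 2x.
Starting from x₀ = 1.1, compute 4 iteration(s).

f(x) = x² - 3
f'(x) = 2x
x₀ = 1.1

Newton-Raphson formula: x_{n+1} = x_n - f(x_n)/f'(x_n)

Iteration 1:
  f(1.100000) = -1.790000
  f'(1.100000) = 2.200000
  x_1 = 1.100000 - (-1.790000)/2.200000 = 1.913636
Iteration 2:
  f(1.913636) = 0.662004
  f'(1.913636) = 3.827273
  x_2 = 1.913636 - 0.662004/3.827273 = 1.740666
Iteration 3:
  f(1.740666) = 0.029919
  f'(1.740666) = 3.481332
  x_3 = 1.740666 - 0.029919/3.481332 = 1.732072
Iteration 4:
  f(1.732072) = 0.000074
  f'(1.732072) = 3.464144
  x_4 = 1.732072 - 0.000074/3.464144 = 1.732051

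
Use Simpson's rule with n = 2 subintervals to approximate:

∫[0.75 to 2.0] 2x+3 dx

f(x) = 2x+3
a = 0.75, b = 2.0, n = 2
h = (b - a)/n = 0.625000

Simpson's rule: (h/3)[f(x₀) + 4f(x₁) + 2f(x₂) + ... + f(xₙ)]

x_0 = 0.7500, f(x_0) = 4.500000, coefficient = 1
x_1 = 1.3750, f(x_1) = 5.750000, coefficient = 4
x_2 = 2.0000, f(x_2) = 7.000000, coefficient = 1

I ≈ (0.625000/3) × 34.500000 = 7.187500
Exact value: 7.187500
Error: 0.000000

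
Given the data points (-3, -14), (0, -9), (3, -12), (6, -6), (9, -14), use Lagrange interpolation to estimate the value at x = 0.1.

Lagrange interpolation formula:
P(x) = Σ yᵢ × Lᵢ(x)
where Lᵢ(x) = Π_{j≠i} (x - xⱼ)/(xᵢ - xⱼ)

L_0(0.1) = (0.1 - 0)/(-3 - 0) × (0.1 - 3)/(-3 - 3) × (0.1 - 6)/(-3 - 6) × (0.1 - 9)/(-3 - 9) = -0.007833
L_1(0.1) = (0.1 - (-3))/(0 - (-3)) × (0.1 - 3)/(0 - 3) × (0.1 - 6)/(0 - 6) × (0.1 - 9)/(0 - 9) = 0.971327
L_2(0.1) = (0.1 - (-3))/(3 - (-3)) × (0.1 - 0)/(3 - 0) × (0.1 - 6)/(3 - 6) × (0.1 - 9)/(3 - 9) = 0.050241
L_3(0.1) = (0.1 - (-3))/(6 - (-3)) × (0.1 - 0)/(6 - 0) × (0.1 - 3)/(6 - 3) × (0.1 - 9)/(6 - 9) = -0.016463
L_4(0.1) = (0.1 - (-3))/(9 - (-3)) × (0.1 - 0)/(9 - 0) × (0.1 - 3)/(9 - 3) × (0.1 - 6)/(9 - 6) = 0.002728

P(0.1) = (-14)×L_0(0.1) + (-9)×L_1(0.1) + (-12)×L_2(0.1) + (-6)×L_3(0.1) + (-14)×L_4(0.1)
P(0.1) = -9.174588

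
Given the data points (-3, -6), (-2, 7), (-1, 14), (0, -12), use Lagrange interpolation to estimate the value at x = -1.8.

Lagrange interpolation formula:
P(x) = Σ yᵢ × Lᵢ(x)
where Lᵢ(x) = Π_{j≠i} (x - xⱼ)/(xᵢ - xⱼ)

L_0(-1.8) = (-1.8 - (-2))/(-3 - (-2)) × (-1.8 - (-1))/(-3 - (-1)) × (-1.8 - 0)/(-3 - 0) = -0.048000
L_1(-1.8) = (-1.8 - (-3))/(-2 - (-3)) × (-1.8 - (-1))/(-2 - (-1)) × (-1.8 - 0)/(-2 - 0) = 0.864000
L_2(-1.8) = (-1.8 - (-3))/(-1 - (-3)) × (-1.8 - (-2))/(-1 - (-2)) × (-1.8 - 0)/(-1 - 0) = 0.216000
L_3(-1.8) = (-1.8 - (-3))/(0 - (-3)) × (-1.8 - (-2))/(0 - (-2)) × (-1.8 - (-1))/(0 - (-1)) = -0.032000

P(-1.8) = (-6)×L_0(-1.8) + 7×L_1(-1.8) + 14×L_2(-1.8) + (-12)×L_3(-1.8)
P(-1.8) = 9.744000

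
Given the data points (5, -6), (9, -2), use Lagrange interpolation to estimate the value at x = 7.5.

Lagrange interpolation formula:
P(x) = Σ yᵢ × Lᵢ(x)
where Lᵢ(x) = Π_{j≠i} (x - xⱼ)/(xᵢ - xⱼ)

L_0(7.5) = (7.5 - 9)/(5 - 9) = 0.375000
L_1(7.5) = (7.5 - 5)/(9 - 5) = 0.625000

P(7.5) = (-6)×L_0(7.5) + (-2)×L_1(7.5)
P(7.5) = -3.500000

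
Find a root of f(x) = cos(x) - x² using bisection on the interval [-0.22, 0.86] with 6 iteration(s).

f(x) = cos(x) - x²
Initial interval: [-0.22, 0.86]

Iteration 1:
  c_1 = (-0.220000 + 0.860000)/2 = 0.320000
  f(c_1) = f(0.320000) = 0.846835
  f(a) × f(c) ≥ 0, new interval: [0.320000, 0.860000]
Iteration 2:
  c_2 = (0.320000 + 0.860000)/2 = 0.590000
  f(c_2) = f(0.590000) = 0.482841
  f(a) × f(c) ≥ 0, new interval: [0.590000, 0.860000]
Iteration 3:
  c_3 = (0.590000 + 0.860000)/2 = 0.725000
  f(c_3) = f(0.725000) = 0.222874
  f(a) × f(c) ≥ 0, new interval: [0.725000, 0.860000]
Iteration 4:
  c_4 = (0.725000 + 0.860000)/2 = 0.792500
  f(c_4) = f(0.792500) = 0.074011
  f(a) × f(c) ≥ 0, new interval: [0.792500, 0.860000]
Iteration 5:
  c_5 = (0.792500 + 0.860000)/2 = 0.826250
  f(c_5) = f(0.826250) = -0.005051
  f(a) × f(c) < 0, new interval: [0.792500, 0.826250]
Iteration 6:
  c_6 = (0.792500 + 0.826250)/2 = 0.809375
  f(c_6) = f(0.809375) = 0.034863
  f(a) × f(c) ≥ 0, new interval: [0.809375, 0.826250]

After 6 iteration(s), the approximation is c_6 = 0.809375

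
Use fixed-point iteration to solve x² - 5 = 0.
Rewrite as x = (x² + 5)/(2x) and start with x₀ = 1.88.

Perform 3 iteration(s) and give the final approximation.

Equation: x² - 5 = 0
Fixed-point form: x = (x² + 5)/(2x)
x₀ = 1.88

x_1 = g(1.880000) = 2.269787
x_2 = g(2.269787) = 2.236318
x_3 = g(2.236318) = 2.236068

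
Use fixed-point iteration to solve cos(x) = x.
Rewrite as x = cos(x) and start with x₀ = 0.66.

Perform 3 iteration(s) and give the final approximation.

Equation: cos(x) = x
Fixed-point form: x = cos(x)
x₀ = 0.66

x_1 = g(0.660000) = 0.789992
x_2 = g(0.789992) = 0.703851
x_3 = g(0.703851) = 0.762356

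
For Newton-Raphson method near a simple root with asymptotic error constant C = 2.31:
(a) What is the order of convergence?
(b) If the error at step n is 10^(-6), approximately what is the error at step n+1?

(a) Newton-Raphson has quadratic (order 2) convergence near simple roots.
    This means |e_{n+1}| ≈ C|e_n|².

(b) With |e_n| = 10^(-6) and C = 2.31:
    |e_{n+1}| ≈ 2.31 × (10^(-6))² = 2.31 × 10^(-12)

(a) 2 (quadratic); (b) |e_{n+1}| ≈ 2.310e-12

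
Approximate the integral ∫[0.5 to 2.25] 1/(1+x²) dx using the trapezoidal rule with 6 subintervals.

f(x) = 1/(1+x²)
a = 0.5, b = 2.25, n = 6
h = (b - a)/n = 0.291667

Trapezoidal rule: (h/2)[f(x₀) + 2f(x₁) + 2f(x₂) + ... + f(xₙ)]

x_0 = 0.5000, f(x_0) = 0.800000, coefficient = 1
x_1 = 0.7917, f(x_1) = 0.614728, coefficient = 2
x_2 = 1.0833, f(x_2) = 0.460064, coefficient = 2
x_3 = 1.3750, f(x_3) = 0.345946, coefficient = 2
x_4 = 1.6667, f(x_4) = 0.264706, coefficient = 2
x_5 = 1.9583, f(x_5) = 0.206822, coefficient = 2
x_6 = 2.2500, f(x_6) = 0.164948, coefficient = 1

I ≈ (0.291667/2) × 4.749480 = 0.692633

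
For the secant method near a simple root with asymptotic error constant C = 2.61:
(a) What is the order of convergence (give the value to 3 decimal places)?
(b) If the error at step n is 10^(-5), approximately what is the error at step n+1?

(a) Secant method has superlinear convergence with order φ = (1+√5)/2 ≈ 1.618.
    This means |e_{n+1}| ≈ C|e_n|^1.618.

(b) With |e_n| = 10^(-5) and C = 2.61:
    |e_{n+1}| ≈ 2.61 × (10^(-5))^1.618 = 2.61 × 10^(-8.09)

(a) ≈ 1.618 (golden ratio); (b) |e_{n+1}| ≈ 2.121e-08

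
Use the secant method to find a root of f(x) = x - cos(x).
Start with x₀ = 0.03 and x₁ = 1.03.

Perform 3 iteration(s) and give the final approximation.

f(x) = x - cos(x)
x₀ = 0.03, x₁ = 1.03

Secant formula: x_{n+1} = x_n - f(x_n)(x_n - x_{n-1})/(f(x_n) - f(x_{n-1}))

Iteration 1:
  f(0.030000) = -0.969550
  f(1.030000) = 0.515181
  x_2 = 1.030000 - 0.515181×(1.030000 - 0.030000)/(0.515181 - (-0.969550))
       = 0.683014
Iteration 2:
  f(1.030000) = 0.515181
  f(0.683014) = -0.092660
  x_3 = 0.683014 - (-0.092660)×(0.683014 - 1.030000)/(-0.092660 - 0.515181)
       = 0.735909
Iteration 3:
  f(0.683014) = -0.092660
  f(0.735909) = -0.005312
  x_4 = 0.735909 - (-0.005312)×(0.735909 - 0.683014)/(-0.005312 - (-0.092660))
       = 0.739126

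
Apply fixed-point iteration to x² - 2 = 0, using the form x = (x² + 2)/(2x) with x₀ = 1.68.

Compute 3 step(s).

Equation: x² - 2 = 0
Fixed-point form: x = (x² + 2)/(2x)
x₀ = 1.68

x_1 = g(1.680000) = 1.435238
x_2 = g(1.435238) = 1.414368
x_3 = g(1.414368) = 1.414214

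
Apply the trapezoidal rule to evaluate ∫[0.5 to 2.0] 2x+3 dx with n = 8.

f(x) = 2x+3
a = 0.5, b = 2.0, n = 8
h = (b - a)/n = 0.187500

Trapezoidal rule: (h/2)[f(x₀) + 2f(x₁) + 2f(x₂) + ... + f(xₙ)]

x_0 = 0.5000, f(x_0) = 4.000000, coefficient = 1
x_1 = 0.6875, f(x_1) = 4.375000, coefficient = 2
x_2 = 0.8750, f(x_2) = 4.750000, coefficient = 2
x_3 = 1.0625, f(x_3) = 5.125000, coefficient = 2
x_4 = 1.2500, f(x_4) = 5.500000, coefficient = 2
x_5 = 1.4375, f(x_5) = 5.875000, coefficient = 2
x_6 = 1.6250, f(x_6) = 6.250000, coefficient = 2
x_7 = 1.8125, f(x_7) = 6.625000, coefficient = 2
x_8 = 2.0000, f(x_8) = 7.000000, coefficient = 1

I ≈ (0.187500/2) × 88.000000 = 8.250000
Exact value: 8.250000
Error: 0.000000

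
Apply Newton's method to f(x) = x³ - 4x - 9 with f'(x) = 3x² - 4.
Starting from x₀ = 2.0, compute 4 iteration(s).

f(x) = x³ - 4x - 9
f'(x) = 3x² - 4
x₀ = 2.0

Newton-Raphson formula: x_{n+1} = x_n - f(x_n)/f'(x_n)

Iteration 1:
  f(2.000000) = -9.000000
  f'(2.000000) = 8.000000
  x_1 = 2.000000 - (-9.000000)/8.000000 = 3.125000
Iteration 2:
  f(3.125000) = 9.017578
  f'(3.125000) = 25.296875
  x_2 = 3.125000 - 9.017578/25.296875 = 2.768530
Iteration 3:
  f(2.768530) = 1.145993
  f'(2.768530) = 18.994274
  x_3 = 2.768530 - 1.145993/18.994274 = 2.708196
Iteration 4:
  f(2.708196) = 0.030014
  f'(2.708196) = 18.002983
  x_4 = 2.708196 - 0.030014/18.002983 = 2.706529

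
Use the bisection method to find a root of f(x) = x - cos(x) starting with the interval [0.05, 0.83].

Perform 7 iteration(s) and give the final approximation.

f(x) = x - cos(x)
Initial interval: [0.05, 0.83]

Iteration 1:
  c_1 = (0.050000 + 0.830000)/2 = 0.440000
  f(c_1) = f(0.440000) = -0.464752
  f(a) × f(c) ≥ 0, new interval: [0.440000, 0.830000]
Iteration 2:
  c_2 = (0.440000 + 0.830000)/2 = 0.635000
  f(c_2) = f(0.635000) = -0.170072
  f(a) × f(c) ≥ 0, new interval: [0.635000, 0.830000]
Iteration 3:
  c_3 = (0.635000 + 0.830000)/2 = 0.732500
  f(c_3) = f(0.732500) = -0.011005
  f(a) × f(c) ≥ 0, new interval: [0.732500, 0.830000]
Iteration 4:
  c_4 = (0.732500 + 0.830000)/2 = 0.781250
  f(c_4) = f(0.781250) = 0.071216
  f(a) × f(c) < 0, new interval: [0.732500, 0.781250]
Iteration 5:
  c_5 = (0.732500 + 0.781250)/2 = 0.756875
  f(c_5) = f(0.756875) = 0.029890
  f(a) × f(c) < 0, new interval: [0.732500, 0.756875]
Iteration 6:
  c_6 = (0.732500 + 0.756875)/2 = 0.744687
  f(c_6) = f(0.744687) = 0.009388
  f(a) × f(c) < 0, new interval: [0.732500, 0.744687]
Iteration 7:
  c_7 = (0.732500 + 0.744687)/2 = 0.738594
  f(c_7) = f(0.738594) = -0.000822
  f(a) × f(c) ≥ 0, new interval: [0.738594, 0.744687]

After 7 iteration(s), the approximation is c_7 = 0.738594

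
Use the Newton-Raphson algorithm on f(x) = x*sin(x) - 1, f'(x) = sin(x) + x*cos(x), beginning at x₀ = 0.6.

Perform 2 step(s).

f(x) = x*sin(x) - 1
f'(x) = sin(x) + x*cos(x)
x₀ = 0.6

Newton-Raphson formula: x_{n+1} = x_n - f(x_n)/f'(x_n)

Iteration 1:
  f(0.600000) = -0.661215
  f'(0.600000) = 1.059844
  x_1 = 0.600000 - (-0.661215)/1.059844 = 1.223879
Iteration 2:
  f(1.223879) = 0.150967
  f'(1.223879) = 1.356545
  x_2 = 1.223879 - 0.150967/1.356545 = 1.112591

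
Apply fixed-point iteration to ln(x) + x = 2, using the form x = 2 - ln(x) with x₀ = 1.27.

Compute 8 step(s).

Equation: ln(x) + x = 2
Fixed-point form: x = 2 - ln(x)
x₀ = 1.27

x_1 = g(1.270000) = 1.760983
x_2 = g(1.760983) = 1.434128
x_3 = g(1.434128) = 1.639443
x_4 = g(1.639443) = 1.505643
x_5 = g(1.505643) = 1.590780
x_6 = g(1.590780) = 1.535776
x_7 = g(1.535776) = 1.570964
x_8 = g(1.570964) = 1.548310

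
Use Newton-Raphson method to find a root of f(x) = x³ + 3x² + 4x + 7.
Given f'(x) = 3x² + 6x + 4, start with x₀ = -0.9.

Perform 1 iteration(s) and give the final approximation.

f(x) = x³ + 3x² + 4x + 7
f'(x) = 3x² + 6x + 4
x₀ = -0.9

Newton-Raphson formula: x_{n+1} = x_n - f(x_n)/f'(x_n)

Iteration 1:
  f(-0.900000) = 5.101000
  f'(-0.900000) = 1.030000
  x_1 = -0.900000 - 5.101000/1.030000 = -5.852427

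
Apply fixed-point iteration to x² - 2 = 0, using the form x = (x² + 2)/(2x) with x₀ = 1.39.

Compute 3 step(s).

Equation: x² - 2 = 0
Fixed-point form: x = (x² + 2)/(2x)
x₀ = 1.39

x_1 = g(1.390000) = 1.414424
x_2 = g(1.414424) = 1.414214
x_3 = g(1.414214) = 1.414214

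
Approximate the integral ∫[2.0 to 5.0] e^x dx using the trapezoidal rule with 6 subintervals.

f(x) = e^x
a = 2.0, b = 5.0, n = 6
h = (b - a)/n = 0.500000

Trapezoidal rule: (h/2)[f(x₀) + 2f(x₁) + 2f(x₂) + ... + f(xₙ)]

x_0 = 2.0000, f(x_0) = 7.389056, coefficient = 1
x_1 = 2.5000, f(x_1) = 12.182494, coefficient = 2
x_2 = 3.0000, f(x_2) = 20.085537, coefficient = 2
x_3 = 3.5000, f(x_3) = 33.115452, coefficient = 2
x_4 = 4.0000, f(x_4) = 54.598150, coefficient = 2
x_5 = 4.5000, f(x_5) = 90.017131, coefficient = 2
x_6 = 5.0000, f(x_6) = 148.413159, coefficient = 1

I ≈ (0.500000/2) × 575.799744 = 143.949936
Exact value: 141.024103
Error: 2.925833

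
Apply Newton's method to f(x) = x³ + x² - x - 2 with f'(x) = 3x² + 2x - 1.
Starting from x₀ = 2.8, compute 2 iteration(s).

f(x) = x³ + x² - x - 2
f'(x) = 3x² + 2x - 1
x₀ = 2.8

Newton-Raphson formula: x_{n+1} = x_n - f(x_n)/f'(x_n)

Iteration 1:
  f(2.800000) = 24.992000
  f'(2.800000) = 28.120000
  x_1 = 2.800000 - 24.992000/28.120000 = 1.911238
Iteration 2:
  f(1.911238) = 6.723015
  f'(1.911238) = 13.780962
  x_2 = 1.911238 - 6.723015/13.780962 = 1.423390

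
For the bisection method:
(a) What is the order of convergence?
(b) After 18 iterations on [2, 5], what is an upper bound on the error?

(a) Bisection has linear (order 1) convergence; the error is halved each step.

(b) Error bound = (b-a)/2^n = (5 - 2)/2^{18}
    = 3/2^{18}

(a) 1 (linear); (b) error ≤ 1.14e-05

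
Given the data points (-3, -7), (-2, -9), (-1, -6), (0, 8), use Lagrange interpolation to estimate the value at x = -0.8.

Lagrange interpolation formula:
P(x) = Σ yᵢ × Lᵢ(x)
where Lᵢ(x) = Π_{j≠i} (x - xⱼ)/(xᵢ - xⱼ)

L_0(-0.8) = (-0.8 - (-2))/(-3 - (-2)) × (-0.8 - (-1))/(-3 - (-1)) × (-0.8 - 0)/(-3 - 0) = 0.032000
L_1(-0.8) = (-0.8 - (-3))/(-2 - (-3)) × (-0.8 - (-1))/(-2 - (-1)) × (-0.8 - 0)/(-2 - 0) = -0.176000
L_2(-0.8) = (-0.8 - (-3))/(-1 - (-3)) × (-0.8 - (-2))/(-1 - (-2)) × (-0.8 - 0)/(-1 - 0) = 1.056000
L_3(-0.8) = (-0.8 - (-3))/(0 - (-3)) × (-0.8 - (-2))/(0 - (-2)) × (-0.8 - (-1))/(0 - (-1)) = 0.088000

P(-0.8) = (-7)×L_0(-0.8) + (-9)×L_1(-0.8) + (-6)×L_2(-0.8) + 8×L_3(-0.8)
P(-0.8) = -4.272000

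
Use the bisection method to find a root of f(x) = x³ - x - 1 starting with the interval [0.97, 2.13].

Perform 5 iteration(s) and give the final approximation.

f(x) = x³ - x - 1
Initial interval: [0.97, 2.13]

Iteration 1:
  c_1 = (0.970000 + 2.130000)/2 = 1.550000
  f(c_1) = f(1.550000) = 1.173875
  f(a) × f(c) < 0, new interval: [0.970000, 1.550000]
Iteration 2:
  c_2 = (0.970000 + 1.550000)/2 = 1.260000
  f(c_2) = f(1.260000) = -0.259624
  f(a) × f(c) ≥ 0, new interval: [1.260000, 1.550000]
Iteration 3:
  c_3 = (1.260000 + 1.550000)/2 = 1.405000
  f(c_3) = f(1.405000) = 0.368505
  f(a) × f(c) < 0, new interval: [1.260000, 1.405000]
Iteration 4:
  c_4 = (1.260000 + 1.405000)/2 = 1.332500
  f(c_4) = f(1.332500) = 0.033429
  f(a) × f(c) < 0, new interval: [1.260000, 1.332500]
Iteration 5:
  c_5 = (1.260000 + 1.332500)/2 = 1.296250
  f(c_5) = f(1.296250) = -0.118208
  f(a) × f(c) ≥ 0, new interval: [1.296250, 1.332500]

After 5 iteration(s), the approximation is c_5 = 1.296250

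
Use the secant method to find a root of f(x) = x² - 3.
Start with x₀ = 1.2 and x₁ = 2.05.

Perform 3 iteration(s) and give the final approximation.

f(x) = x² - 3
x₀ = 1.2, x₁ = 2.05

Secant formula: x_{n+1} = x_n - f(x_n)(x_n - x_{n-1})/(f(x_n) - f(x_{n-1}))

Iteration 1:
  f(1.200000) = -1.560000
  f(2.050000) = 1.202500
  x_2 = 2.050000 - 1.202500×(2.050000 - 1.200000)/(1.202500 - (-1.560000))
       = 1.680000
Iteration 2:
  f(2.050000) = 1.202500
  f(1.680000) = -0.177600
  x_3 = 1.680000 - (-0.177600)×(1.680000 - 2.050000)/(-0.177600 - 1.202500)
       = 1.727614
Iteration 3:
  f(1.680000) = -0.177600
  f(1.727614) = -0.015350
  x_4 = 1.727614 - (-0.015350)×(1.727614 - 1.680000)/(-0.015350 - (-0.177600))
       = 1.732119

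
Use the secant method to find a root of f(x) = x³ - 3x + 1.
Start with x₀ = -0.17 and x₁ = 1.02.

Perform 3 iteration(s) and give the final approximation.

f(x) = x³ - 3x + 1
x₀ = -0.17, x₁ = 1.02

Secant formula: x_{n+1} = x_n - f(x_n)(x_n - x_{n-1})/(f(x_n) - f(x_{n-1}))

Iteration 1:
  f(-0.170000) = 1.505087
  f(1.020000) = -0.998792
  x_2 = 1.020000 - (-0.998792)×(1.020000 - (-0.170000))/(-0.998792 - 1.505087)
       = 0.545312
Iteration 2:
  f(1.020000) = -0.998792
  f(0.545312) = -0.473778
  x_3 = 0.545312 - (-0.473778)×(0.545312 - 1.020000)/(-0.473778 - (-0.998792))
       = 0.116947
Iteration 3:
  f(0.545312) = -0.473778
  f(0.116947) = 0.650757
  x_4 = 0.116947 - 0.650757×(0.116947 - 0.545312)/(0.650757 - (-0.473778))
       = 0.364837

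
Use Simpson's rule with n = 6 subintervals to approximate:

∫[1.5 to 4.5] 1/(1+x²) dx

f(x) = 1/(1+x²)
a = 1.5, b = 4.5, n = 6
h = (b - a)/n = 0.500000

Simpson's rule: (h/3)[f(x₀) + 4f(x₁) + 2f(x₂) + ... + f(xₙ)]

x_0 = 1.5000, f(x_0) = 0.307692, coefficient = 1
x_1 = 2.0000, f(x_1) = 0.200000, coefficient = 4
x_2 = 2.5000, f(x_2) = 0.137931, coefficient = 2
x_3 = 3.0000, f(x_3) = 0.100000, coefficient = 4
x_4 = 3.5000, f(x_4) = 0.075472, coefficient = 2
x_5 = 4.0000, f(x_5) = 0.058824, coefficient = 4
x_6 = 4.5000, f(x_6) = 0.047059, coefficient = 1

I ≈ (0.500000/3) × 2.216851 = 0.369475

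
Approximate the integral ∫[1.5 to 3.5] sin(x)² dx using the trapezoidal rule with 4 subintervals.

f(x) = sin(x)²
a = 1.5, b = 3.5, n = 4
h = (b - a)/n = 0.500000

Trapezoidal rule: (h/2)[f(x₀) + 2f(x₁) + 2f(x₂) + ... + f(xₙ)]

x_0 = 1.5000, f(x_0) = 0.994996, coefficient = 1
x_1 = 2.0000, f(x_1) = 0.826822, coefficient = 2
x_2 = 2.5000, f(x_2) = 0.358169, coefficient = 2
x_3 = 3.0000, f(x_3) = 0.019915, coefficient = 2
x_4 = 3.5000, f(x_4) = 0.123049, coefficient = 1

I ≈ (0.500000/2) × 3.527856 = 0.881964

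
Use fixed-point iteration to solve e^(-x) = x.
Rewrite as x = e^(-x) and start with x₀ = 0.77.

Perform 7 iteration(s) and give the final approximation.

Equation: e^(-x) = x
Fixed-point form: x = e^(-x)
x₀ = 0.77

x_1 = g(0.770000) = 0.463013
x_2 = g(0.463013) = 0.629384
x_3 = g(0.629384) = 0.532920
x_4 = g(0.532920) = 0.586889
x_5 = g(0.586889) = 0.556055
x_6 = g(0.556055) = 0.573467
x_7 = g(0.573467) = 0.563568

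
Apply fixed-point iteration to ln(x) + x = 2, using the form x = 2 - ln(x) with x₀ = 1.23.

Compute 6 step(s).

Equation: ln(x) + x = 2
Fixed-point form: x = 2 - ln(x)
x₀ = 1.23

x_1 = g(1.230000) = 1.792986
x_2 = g(1.792986) = 1.416118
x_3 = g(1.416118) = 1.652081
x_4 = g(1.652081) = 1.497964
x_5 = g(1.497964) = 1.595893
x_6 = g(1.595893) = 1.532567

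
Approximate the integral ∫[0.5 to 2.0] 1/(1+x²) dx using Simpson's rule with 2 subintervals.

f(x) = 1/(1+x²)
a = 0.5, b = 2.0, n = 2
h = (b - a)/n = 0.750000

Simpson's rule: (h/3)[f(x₀) + 4f(x₁) + 2f(x₂) + ... + f(xₙ)]

x_0 = 0.5000, f(x_0) = 0.800000, coefficient = 1
x_1 = 1.2500, f(x_1) = 0.390244, coefficient = 4
x_2 = 2.0000, f(x_2) = 0.200000, coefficient = 1

I ≈ (0.750000/3) × 2.560976 = 0.640244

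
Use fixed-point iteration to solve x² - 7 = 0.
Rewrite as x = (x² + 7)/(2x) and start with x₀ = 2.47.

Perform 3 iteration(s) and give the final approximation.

Equation: x² - 7 = 0
Fixed-point form: x = (x² + 7)/(2x)
x₀ = 2.47

x_1 = g(2.470000) = 2.652004
x_2 = g(2.652004) = 2.645759
x_3 = g(2.645759) = 2.645751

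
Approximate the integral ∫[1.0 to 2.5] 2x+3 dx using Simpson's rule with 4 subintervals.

f(x) = 2x+3
a = 1.0, b = 2.5, n = 4
h = (b - a)/n = 0.375000

Simpson's rule: (h/3)[f(x₀) + 4f(x₁) + 2f(x₂) + ... + f(xₙ)]

x_0 = 1.0000, f(x_0) = 5.000000, coefficient = 1
x_1 = 1.3750, f(x_1) = 5.750000, coefficient = 4
x_2 = 1.7500, f(x_2) = 6.500000, coefficient = 2
x_3 = 2.1250, f(x_3) = 7.250000, coefficient = 4
x_4 = 2.5000, f(x_4) = 8.000000, coefficient = 1

I ≈ (0.375000/3) × 78.000000 = 9.750000
Exact value: 9.750000
Error: 0.000000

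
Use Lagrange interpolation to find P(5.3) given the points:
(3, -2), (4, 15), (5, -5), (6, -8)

Lagrange interpolation formula:
P(x) = Σ yᵢ × Lᵢ(x)
where Lᵢ(x) = Π_{j≠i} (x - xⱼ)/(xᵢ - xⱼ)

L_0(5.3) = (5.3 - 4)/(3 - 4) × (5.3 - 5)/(3 - 5) × (5.3 - 6)/(3 - 6) = 0.045500
L_1(5.3) = (5.3 - 3)/(4 - 3) × (5.3 - 5)/(4 - 5) × (5.3 - 6)/(4 - 6) = -0.241500
L_2(5.3) = (5.3 - 3)/(5 - 3) × (5.3 - 4)/(5 - 4) × (5.3 - 6)/(5 - 6) = 1.046500
L_3(5.3) = (5.3 - 3)/(6 - 3) × (5.3 - 4)/(6 - 4) × (5.3 - 5)/(6 - 5) = 0.149500

P(5.3) = (-2)×L_0(5.3) + 15×L_1(5.3) + (-5)×L_2(5.3) + (-8)×L_3(5.3)
P(5.3) = -10.142000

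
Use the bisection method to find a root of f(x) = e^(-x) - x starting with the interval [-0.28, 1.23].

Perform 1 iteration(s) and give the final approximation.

f(x) = e^(-x) - x
Initial interval: [-0.28, 1.23]

Iteration 1:
  c_1 = (-0.280000 + 1.230000)/2 = 0.475000
  f(c_1) = f(0.475000) = 0.146885
  f(a) × f(c) ≥ 0, new interval: [0.475000, 1.230000]

After 1 iteration(s), the approximation is c_1 = 0.475000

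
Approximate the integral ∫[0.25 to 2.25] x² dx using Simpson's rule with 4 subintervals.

f(x) = x²
a = 0.25, b = 2.25, n = 4
h = (b - a)/n = 0.500000

Simpson's rule: (h/3)[f(x₀) + 4f(x₁) + 2f(x₂) + ... + f(xₙ)]

x_0 = 0.2500, f(x_0) = 0.062500, coefficient = 1
x_1 = 0.7500, f(x_1) = 0.562500, coefficient = 4
x_2 = 1.2500, f(x_2) = 1.562500, coefficient = 2
x_3 = 1.7500, f(x_3) = 3.062500, coefficient = 4
x_4 = 2.2500, f(x_4) = 5.062500, coefficient = 1

I ≈ (0.500000/3) × 22.750000 = 3.791667
Exact value: 3.791667
Error: 0.000000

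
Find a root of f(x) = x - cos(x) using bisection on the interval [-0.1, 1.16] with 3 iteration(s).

f(x) = x - cos(x)
Initial interval: [-0.1, 1.16]

Iteration 1:
  c_1 = (-0.100000 + 1.160000)/2 = 0.530000
  f(c_1) = f(0.530000) = -0.332807
  f(a) × f(c) ≥ 0, new interval: [0.530000, 1.160000]
Iteration 2:
  c_2 = (0.530000 + 1.160000)/2 = 0.845000
  f(c_2) = f(0.845000) = 0.181269
  f(a) × f(c) < 0, new interval: [0.530000, 0.845000]
Iteration 3:
  c_3 = (0.530000 + 0.845000)/2 = 0.687500
  f(c_3) = f(0.687500) = -0.085335
  f(a) × f(c) ≥ 0, new interval: [0.687500, 0.845000]

After 3 iteration(s), the approximation is c_3 = 0.687500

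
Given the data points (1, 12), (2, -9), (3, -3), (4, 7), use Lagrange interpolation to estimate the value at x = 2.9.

Lagrange interpolation formula:
P(x) = Σ yᵢ × Lᵢ(x)
where Lᵢ(x) = Π_{j≠i} (x - xⱼ)/(xᵢ - xⱼ)

L_0(2.9) = (2.9 - 2)/(1 - 2) × (2.9 - 3)/(1 - 3) × (2.9 - 4)/(1 - 4) = -0.016500
L_1(2.9) = (2.9 - 1)/(2 - 1) × (2.9 - 3)/(2 - 3) × (2.9 - 4)/(2 - 4) = 0.104500
L_2(2.9) = (2.9 - 1)/(3 - 1) × (2.9 - 2)/(3 - 2) × (2.9 - 4)/(3 - 4) = 0.940500
L_3(2.9) = (2.9 - 1)/(4 - 1) × (2.9 - 2)/(4 - 2) × (2.9 - 3)/(4 - 3) = -0.028500

P(2.9) = 12×L_0(2.9) + (-9)×L_1(2.9) + (-3)×L_2(2.9) + 7×L_3(2.9)
P(2.9) = -4.159500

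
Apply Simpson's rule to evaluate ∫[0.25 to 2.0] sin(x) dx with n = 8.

f(x) = sin(x)
a = 0.25, b = 2.0, n = 8
h = (b - a)/n = 0.218750

Simpson's rule: (h/3)[f(x₀) + 4f(x₁) + 2f(x₂) + ... + f(xₙ)]

x_0 = 0.2500, f(x_0) = 0.247404, coefficient = 1
x_1 = 0.4688, f(x_1) = 0.451771, coefficient = 4
x_2 = 0.6875, f(x_2) = 0.634607, coefficient = 2
x_3 = 0.9062, f(x_3) = 0.787197, coefficient = 4
x_4 = 1.1250, f(x_4) = 0.902268, coefficient = 2
x_5 = 1.3438, f(x_5) = 0.974336, coefficient = 4
x_6 = 1.5625, f(x_6) = 0.999966, coefficient = 2
x_7 = 1.7812, f(x_7) = 0.977936, coefficient = 4
x_8 = 2.0000, f(x_8) = 0.909297, coefficient = 1

I ≈ (0.218750/3) × 18.995341 = 1.385077
Exact value: 1.385059
Error: 0.000018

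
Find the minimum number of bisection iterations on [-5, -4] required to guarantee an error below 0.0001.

We need (b-a)/2^n ≤ 0.0001
(-4 - (-5))/2^n ≤ 0.0001
1/2^n ≤ 0.0001
2^n ≥ 10000
n ≥ log₂(10000) = 13.29
n ≥ 14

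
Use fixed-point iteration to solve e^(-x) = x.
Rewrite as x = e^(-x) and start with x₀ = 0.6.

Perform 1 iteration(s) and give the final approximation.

Equation: e^(-x) = x
Fixed-point form: x = e^(-x)
x₀ = 0.6

x_1 = g(0.600000) = 0.548812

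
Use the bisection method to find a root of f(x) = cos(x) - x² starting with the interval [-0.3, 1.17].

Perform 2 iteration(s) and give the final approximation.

f(x) = cos(x) - x²
Initial interval: [-0.3, 1.17]

Iteration 1:
  c_1 = (-0.300000 + 1.170000)/2 = 0.435000
  f(c_1) = f(0.435000) = 0.717645
  f(a) × f(c) ≥ 0, new interval: [0.435000, 1.170000]
Iteration 2:
  c_2 = (0.435000 + 1.170000)/2 = 0.802500
  f(c_2) = f(0.802500) = 0.050905
  f(a) × f(c) ≥ 0, new interval: [0.802500, 1.170000]

After 2 iteration(s), the approximation is c_2 = 0.802500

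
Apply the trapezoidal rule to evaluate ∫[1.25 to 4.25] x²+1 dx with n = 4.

f(x) = x²+1
a = 1.25, b = 4.25, n = 4
h = (b - a)/n = 0.750000

Trapezoidal rule: (h/2)[f(x₀) + 2f(x₁) + 2f(x₂) + ... + f(xₙ)]

x_0 = 1.2500, f(x_0) = 2.562500, coefficient = 1
x_1 = 2.0000, f(x_1) = 5.000000, coefficient = 2
x_2 = 2.7500, f(x_2) = 8.562500, coefficient = 2
x_3 = 3.5000, f(x_3) = 13.250000, coefficient = 2
x_4 = 4.2500, f(x_4) = 19.062500, coefficient = 1

I ≈ (0.750000/2) × 75.250000 = 28.218750
Exact value: 27.937500
Error: 0.281250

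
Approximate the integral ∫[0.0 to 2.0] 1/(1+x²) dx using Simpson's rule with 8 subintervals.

f(x) = 1/(1+x²)
a = 0.0, b = 2.0, n = 8
h = (b - a)/n = 0.250000

Simpson's rule: (h/3)[f(x₀) + 4f(x₁) + 2f(x₂) + ... + f(xₙ)]

x_0 = 0.0000, f(x_0) = 1.000000, coefficient = 1
x_1 = 0.2500, f(x_1) = 0.941176, coefficient = 4
x_2 = 0.5000, f(x_2) = 0.800000, coefficient = 2
x_3 = 0.7500, f(x_3) = 0.640000, coefficient = 4
x_4 = 1.0000, f(x_4) = 0.500000, coefficient = 2
x_5 = 1.2500, f(x_5) = 0.390244, coefficient = 4
x_6 = 1.5000, f(x_6) = 0.307692, coefficient = 2
x_7 = 1.7500, f(x_7) = 0.246154, coefficient = 4
x_8 = 2.0000, f(x_8) = 0.200000, coefficient = 1

I ≈ (0.250000/3) × 13.285681 = 1.107140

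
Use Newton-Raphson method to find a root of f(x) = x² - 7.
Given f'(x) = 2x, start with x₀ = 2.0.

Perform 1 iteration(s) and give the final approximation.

f(x) = x² - 7
f'(x) = 2x
x₀ = 2.0

Newton-Raphson formula: x_{n+1} = x_n - f(x_n)/f'(x_n)

Iteration 1:
  f(2.000000) = -3.000000
  f'(2.000000) = 4.000000
  x_1 = 2.000000 - (-3.000000)/4.000000 = 2.750000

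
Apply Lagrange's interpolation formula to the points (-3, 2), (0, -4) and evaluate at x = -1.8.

Lagrange interpolation formula:
P(x) = Σ yᵢ × Lᵢ(x)
where Lᵢ(x) = Π_{j≠i} (x - xⱼ)/(xᵢ - xⱼ)

L_0(-1.8) = (-1.8 - 0)/(-3 - 0) = 0.600000
L_1(-1.8) = (-1.8 - (-3))/(0 - (-3)) = 0.400000

P(-1.8) = 2×L_0(-1.8) + (-4)×L_1(-1.8)
P(-1.8) = -0.400000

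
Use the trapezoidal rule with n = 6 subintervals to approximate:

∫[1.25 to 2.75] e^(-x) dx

f(x) = e^(-x)
a = 1.25, b = 2.75, n = 6
h = (b - a)/n = 0.250000

Trapezoidal rule: (h/2)[f(x₀) + 2f(x₁) + 2f(x₂) + ... + f(xₙ)]

x_0 = 1.2500, f(x_0) = 0.286505, coefficient = 1
x_1 = 1.5000, f(x_1) = 0.223130, coefficient = 2
x_2 = 1.7500, f(x_2) = 0.173774, coefficient = 2
x_3 = 2.0000, f(x_3) = 0.135335, coefficient = 2
x_4 = 2.2500, f(x_4) = 0.105399, coefficient = 2
x_5 = 2.5000, f(x_5) = 0.082085, coefficient = 2
x_6 = 2.7500, f(x_6) = 0.063928, coefficient = 1

I ≈ (0.250000/2) × 1.789880 = 0.223735
Exact value: 0.222577
Error: 0.001158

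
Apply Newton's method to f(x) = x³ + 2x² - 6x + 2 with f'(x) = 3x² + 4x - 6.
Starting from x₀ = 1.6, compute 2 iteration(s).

f(x) = x³ + 2x² - 6x + 2
f'(x) = 3x² + 4x - 6
x₀ = 1.6

Newton-Raphson formula: x_{n+1} = x_n - f(x_n)/f'(x_n)

Iteration 1:
  f(1.600000) = 1.616000
  f'(1.600000) = 8.080000
  x_1 = 1.600000 - 1.616000/8.080000 = 1.400000
Iteration 2:
  f(1.400000) = 0.264000
  f'(1.400000) = 5.480000
  x_2 = 1.400000 - 0.264000/5.480000 = 1.351825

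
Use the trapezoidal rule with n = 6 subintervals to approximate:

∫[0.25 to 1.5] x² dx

f(x) = x²
a = 0.25, b = 1.5, n = 6
h = (b - a)/n = 0.208333

Trapezoidal rule: (h/2)[f(x₀) + 2f(x₁) + 2f(x₂) + ... + f(xₙ)]

x_0 = 0.2500, f(x_0) = 0.062500, coefficient = 1
x_1 = 0.4583, f(x_1) = 0.210069, coefficient = 2
x_2 = 0.6667, f(x_2) = 0.444444, coefficient = 2
x_3 = 0.8750, f(x_3) = 0.765625, coefficient = 2
x_4 = 1.0833, f(x_4) = 1.173611, coefficient = 2
x_5 = 1.2917, f(x_5) = 1.668403, coefficient = 2
x_6 = 1.5000, f(x_6) = 2.250000, coefficient = 1

I ≈ (0.208333/2) × 10.836806 = 1.128834
Exact value: 1.119792
Error: 0.009042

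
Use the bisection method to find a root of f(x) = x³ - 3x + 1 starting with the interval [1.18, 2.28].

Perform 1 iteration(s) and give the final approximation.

f(x) = x³ - 3x + 1
Initial interval: [1.18, 2.28]

Iteration 1:
  c_1 = (1.180000 + 2.280000)/2 = 1.730000
  f(c_1) = f(1.730000) = 0.987717
  f(a) × f(c) < 0, new interval: [1.180000, 1.730000]

After 1 iteration(s), the approximation is c_1 = 1.730000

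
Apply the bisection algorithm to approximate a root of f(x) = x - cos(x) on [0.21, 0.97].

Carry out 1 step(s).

f(x) = x - cos(x)
Initial interval: [0.21, 0.97]

Iteration 1:
  c_1 = (0.210000 + 0.970000)/2 = 0.590000
  f(c_1) = f(0.590000) = -0.240941
  f(a) × f(c) ≥ 0, new interval: [0.590000, 0.970000]

After 1 iteration(s), the approximation is c_1 = 0.590000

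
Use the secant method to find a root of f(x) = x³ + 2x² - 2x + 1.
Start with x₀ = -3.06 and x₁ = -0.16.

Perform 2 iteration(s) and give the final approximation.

f(x) = x³ + 2x² - 2x + 1
x₀ = -3.06, x₁ = -0.16

Secant formula: x_{n+1} = x_n - f(x_n)(x_n - x_{n-1})/(f(x_n) - f(x_{n-1}))

Iteration 1:
  f(-3.060000) = -2.805416
  f(-0.160000) = 1.367104
  x_2 = -0.160000 - 1.367104×(-0.160000 - (-3.060000))/(1.367104 - (-2.805416))
       = -1.110170
Iteration 2:
  f(-0.160000) = 1.367104
  f(-1.110170) = 4.317034
  x_3 = -1.110170 - 4.317034×(-1.110170 - (-0.160000))/(4.317034 - 1.367104)
       = 0.280343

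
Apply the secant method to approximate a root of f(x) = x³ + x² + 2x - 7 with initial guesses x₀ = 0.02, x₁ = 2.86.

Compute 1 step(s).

f(x) = x³ + x² + 2x - 7
x₀ = 0.02, x₁ = 2.86

Secant formula: x_{n+1} = x_n - f(x_n)(x_n - x_{n-1})/(f(x_n) - f(x_{n-1}))

Iteration 1:
  f(0.020000) = -6.959592
  f(2.860000) = 30.293256
  x_2 = 2.860000 - 30.293256×(2.860000 - 0.020000)/(30.293256 - (-6.959592))
       = 0.550570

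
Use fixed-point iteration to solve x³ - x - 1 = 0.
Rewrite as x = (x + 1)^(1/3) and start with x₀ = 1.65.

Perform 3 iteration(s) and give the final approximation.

Equation: x³ - x - 1 = 0
Fixed-point form: x = (x + 1)^(1/3)
x₀ = 1.65

x_1 = g(1.650000) = 1.383828
x_2 = g(1.383828) = 1.335852
x_3 = g(1.335852) = 1.326829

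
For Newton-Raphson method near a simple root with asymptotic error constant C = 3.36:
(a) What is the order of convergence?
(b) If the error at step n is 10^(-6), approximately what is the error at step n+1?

(a) Newton-Raphson has quadratic (order 2) convergence near simple roots.
    This means |e_{n+1}| ≈ C|e_n|².

(b) With |e_n| = 10^(-6) and C = 3.36:
    |e_{n+1}| ≈ 3.36 × (10^(-6))² = 3.36 × 10^(-12)

(a) 2 (quadratic); (b) |e_{n+1}| ≈ 3.360e-12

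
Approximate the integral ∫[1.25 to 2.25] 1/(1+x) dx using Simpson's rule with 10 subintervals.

f(x) = 1/(1+x)
a = 1.25, b = 2.25, n = 10
h = (b - a)/n = 0.100000

Simpson's rule: (h/3)[f(x₀) + 4f(x₁) + 2f(x₂) + ... + f(xₙ)]

x_0 = 1.2500, f(x_0) = 0.444444, coefficient = 1
x_1 = 1.3500, f(x_1) = 0.425532, coefficient = 4
x_2 = 1.4500, f(x_2) = 0.408163, coefficient = 2
x_3 = 1.5500, f(x_3) = 0.392157, coefficient = 4
x_4 = 1.6500, f(x_4) = 0.377358, coefficient = 2
x_5 = 1.7500, f(x_5) = 0.363636, coefficient = 4
x_6 = 1.8500, f(x_6) = 0.350877, coefficient = 2
x_7 = 1.9500, f(x_7) = 0.338983, coefficient = 4
x_8 = 2.0500, f(x_8) = 0.327869, coefficient = 2
x_9 = 2.1500, f(x_9) = 0.317460, coefficient = 4
x_10 = 2.2500, f(x_10) = 0.307692, coefficient = 1

I ≈ (0.100000/3) × 11.031746 = 0.367725
Exact value: 0.367725
Error: 0.000000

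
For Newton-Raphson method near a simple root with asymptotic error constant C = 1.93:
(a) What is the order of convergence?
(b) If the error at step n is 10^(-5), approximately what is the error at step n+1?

(a) Newton-Raphson has quadratic (order 2) convergence near simple roots.
    This means |e_{n+1}| ≈ C|e_n|².

(b) With |e_n| = 10^(-5) and C = 1.93:
    |e_{n+1}| ≈ 1.93 × (10^(-5))² = 1.93 × 10^(-10)

(a) 2 (quadratic); (b) |e_{n+1}| ≈ 1.930e-10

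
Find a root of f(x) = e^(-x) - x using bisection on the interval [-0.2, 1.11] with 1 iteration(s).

f(x) = e^(-x) - x
Initial interval: [-0.2, 1.11]

Iteration 1:
  c_1 = (-0.200000 + 1.110000)/2 = 0.455000
  f(c_1) = f(0.455000) = 0.179448
  f(a) × f(c) ≥ 0, new interval: [0.455000, 1.110000]

After 1 iteration(s), the approximation is c_1 = 0.455000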